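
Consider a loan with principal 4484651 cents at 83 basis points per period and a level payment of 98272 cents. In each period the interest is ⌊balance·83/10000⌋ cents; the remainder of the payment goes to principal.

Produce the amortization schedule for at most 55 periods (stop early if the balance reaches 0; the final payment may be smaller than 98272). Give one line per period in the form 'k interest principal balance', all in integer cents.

1. interest=⌊4484651·83/10000⌋=37222; principal=98272-37222=61050; balance=4484651-61050=4423601
2. interest=⌊4423601·83/10000⌋=36715; principal=98272-36715=61557; balance=4423601-61557=4362044
3. interest=⌊4362044·83/10000⌋=36204; principal=98272-36204=62068; balance=4362044-62068=4299976
4. interest=⌊4299976·83/10000⌋=35689; principal=98272-35689=62583; balance=4299976-62583=4237393
5. interest=⌊4237393·83/10000⌋=35170; principal=98272-35170=63102; balance=4237393-63102=4174291
6. interest=⌊4174291·83/10000⌋=34646; principal=98272-34646=63626; balance=4174291-63626=4110665
7. interest=⌊4110665·83/10000⌋=34118; principal=98272-34118=64154; balance=4110665-64154=4046511
8. interest=⌊4046511·83/10000⌋=33586; principal=98272-33586=64686; balance=4046511-64686=3981825
9. interest=⌊3981825·83/10000⌋=33049; principal=98272-33049=65223; balance=3981825-65223=3916602
10. interest=⌊3916602·83/10000⌋=32507; principal=98272-32507=65765; balance=3916602-65765=3850837
11. interest=⌊3850837·83/10000⌋=31961; principal=98272-31961=66311; balance=3850837-66311=3784526
12. interest=⌊3784526·83/10000⌋=31411; principal=98272-31411=66861; balance=3784526-66861=3717665
13. interest=⌊3717665·83/10000⌋=30856; principal=98272-30856=67416; balance=3717665-67416=3650249
14. interest=⌊3650249·83/10000⌋=30297; principal=98272-30297=67975; balance=3650249-67975=3582274
15. interest=⌊3582274·83/10000⌋=29732; principal=98272-29732=68540; balance=3582274-68540=3513734
16. interest=⌊3513734·83/10000⌋=29163; principal=98272-29163=69109; balance=3513734-69109=3444625
17. interest=⌊3444625·83/10000⌋=28590; principal=98272-28590=69682; balance=3444625-69682=3374943
18. interest=⌊3374943·83/10000⌋=28012; principal=98272-28012=70260; balance=3374943-70260=3304683
19. interest=⌊3304683·83/10000⌋=27428; principal=98272-27428=70844; balance=3304683-70844=3233839
20. interest=⌊3233839·83/10000⌋=26840; principal=98272-26840=71432; balance=3233839-71432=3162407
21. interest=⌊3162407·83/10000⌋=26247; principal=98272-26247=72025; balance=3162407-72025=3090382
22. interest=⌊3090382·83/10000⌋=25650; principal=98272-25650=72622; balance=3090382-72622=3017760
23. interest=⌊3017760·83/10000⌋=25047; principal=98272-25047=73225; balance=3017760-73225=2944535
24. interest=⌊2944535·83/10000⌋=24439; principal=98272-24439=73833; balance=2944535-73833=2870702
25. interest=⌊2870702·83/10000⌋=23826; principal=98272-23826=74446; balance=2870702-74446=2796256
26. interest=⌊2796256·83/10000⌋=23208; principal=98272-23208=75064; balance=2796256-75064=2721192
27. interest=⌊2721192·83/10000⌋=22585; principal=98272-22585=75687; balance=2721192-75687=2645505
28. interest=⌊2645505·83/10000⌋=21957; principal=98272-21957=76315; balance=2645505-76315=2569190
29. interest=⌊2569190·83/10000⌋=21324; principal=98272-21324=76948; balance=2569190-76948=2492242
30. interest=⌊2492242·83/10000⌋=20685; principal=98272-20685=77587; balance=2492242-77587=2414655
31. interest=⌊2414655·83/10000⌋=20041; principal=98272-20041=78231; balance=2414655-78231=2336424
32. interest=⌊2336424·83/10000⌋=19392; principal=98272-19392=78880; balance=2336424-78880=2257544
33. interest=⌊2257544·83/10000⌋=18737; principal=98272-18737=79535; balance=2257544-79535=2178009
34. interest=⌊2178009·83/10000⌋=18077; principal=98272-18077=80195; balance=2178009-80195=2097814
35. interest=⌊2097814·83/10000⌋=17411; principal=98272-17411=80861; balance=2097814-80861=2016953
36. interest=⌊2016953·83/10000⌋=16740; principal=98272-16740=81532; balance=2016953-81532=1935421
37. interest=⌊1935421·83/10000⌋=16063; principal=98272-16063=82209; balance=1935421-82209=1853212
38. interest=⌊1853212·83/10000⌋=15381; principal=98272-15381=82891; balance=1853212-82891=1770321
39. interest=⌊1770321·83/10000⌋=14693; principal=98272-14693=83579; balance=1770321-83579=1686742
40. interest=⌊1686742·83/10000⌋=13999; principal=98272-13999=84273; balance=1686742-84273=1602469
41. interest=⌊1602469·83/10000⌋=13300; principal=98272-13300=84972; balance=1602469-84972=1517497
42. interest=⌊1517497·83/10000⌋=12595; principal=98272-12595=85677; balance=1517497-85677=1431820
43. interest=⌊1431820·83/10000⌋=11884; principal=98272-11884=86388; balance=1431820-86388=1345432
44. interest=⌊1345432·83/10000⌋=11167; principal=98272-11167=87105; balance=1345432-87105=1258327
45. interest=⌊1258327·83/10000⌋=10444; principal=98272-10444=87828; balance=1258327-87828=1170499
46. interest=⌊1170499·83/10000⌋=9715; principal=98272-9715=88557; balance=1170499-88557=1081942
47. interest=⌊1081942·83/10000⌋=8980; principal=98272-8980=89292; balance=1081942-89292=992650
48. interest=⌊992650·83/10000⌋=8238; principal=98272-8238=90034; balance=992650-90034=902616
49. interest=⌊902616·83/10000⌋=7491; principal=98272-7491=90781; balance=902616-90781=811835
50. interest=⌊811835·83/10000⌋=6738; principal=98272-6738=91534; balance=811835-91534=720301
51. interest=⌊720301·83/10000⌋=5978; principal=98272-5978=92294; balance=720301-92294=628007
52. interest=⌊628007·83/10000⌋=5212; principal=98272-5212=93060; balance=628007-93060=534947
53. interest=⌊534947·83/10000⌋=4440; principal=98272-4440=93832; balance=534947-93832=441115
54. interest=⌊441115·83/10000⌋=3661; principal=98272-3661=94611; balance=441115-94611=346504
55. interest=⌊346504·83/10000⌋=2875; principal=98272-2875=95397; balance=346504-95397=251107

1 37222 61050 4423601
2 36715 61557 4362044
3 36204 62068 4299976
4 35689 62583 4237393
5 35170 63102 4174291
6 34646 63626 4110665
7 34118 64154 4046511
8 33586 64686 3981825
9 33049 65223 3916602
10 32507 65765 3850837
11 31961 66311 3784526
12 31411 66861 3717665
13 30856 67416 3650249
14 30297 67975 3582274
15 29732 68540 3513734
16 29163 69109 3444625
17 28590 69682 3374943
18 28012 70260 3304683
19 27428 70844 3233839
20 26840 71432 3162407
21 26247 72025 3090382
22 25650 72622 3017760
23 25047 73225 2944535
24 24439 73833 2870702
25 23826 74446 2796256
26 23208 75064 2721192
27 22585 75687 2645505
28 21957 76315 2569190
29 21324 76948 2492242
30 20685 77587 2414655
31 20041 78231 2336424
32 19392 78880 2257544
33 18737 79535 2178009
34 18077 80195 2097814
35 17411 80861 2016953
36 16740 81532 1935421
37 16063 82209 1853212
38 15381 82891 1770321
39 14693 83579 1686742
40 13999 84273 1602469
41 13300 84972 1517497
42 12595 85677 1431820
43 11884 86388 1345432
44 11167 87105 1258327
45 10444 87828 1170499
46 9715 88557 1081942
47 8980 89292 992650
48 8238 90034 902616
49 7491 90781 811835
50 6738 91534 720301
51 5978 92294 628007
52 5212 93060 534947
53 4440 93832 441115
54 3661 94611 346504
55 2875 95397 251107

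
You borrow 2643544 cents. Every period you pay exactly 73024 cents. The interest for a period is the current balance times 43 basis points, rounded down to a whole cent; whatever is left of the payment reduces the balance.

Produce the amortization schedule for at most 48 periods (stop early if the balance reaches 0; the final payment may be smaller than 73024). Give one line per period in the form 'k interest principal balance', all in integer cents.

1. interest=⌊2643544·43/10000⌋=11367; principal=73024-11367=61657; balance=2643544-61657=2581887
2. interest=⌊2581887·43/10000⌋=11102; principal=73024-11102=61922; balance=2581887-61922=2519965
3. interest=⌊2519965·43/10000⌋=10835; principal=73024-10835=62189; balance=2519965-62189=2457776
4. interest=⌊2457776·43/10000⌋=10568; principal=73024-10568=62456; balance=2457776-62456=2395320
5. interest=⌊2395320·43/10000⌋=10299; principal=73024-10299=62725; balance=2395320-62725=2332595
6. interest=⌊2332595·43/10000⌋=10030; principal=73024-10030=62994; balance=2332595-62994=2269601
7. interest=⌊2269601·43/10000⌋=9759; principal=73024-9759=63265; balance=2269601-63265=2206336
8. interest=⌊2206336·43/10000⌋=9487; principal=73024-9487=63537; balance=2206336-63537=2142799
9. interest=⌊2142799·43/10000⌋=9214; principal=73024-9214=63810; balance=2142799-63810=2078989
10. interest=⌊2078989·43/10000⌋=8939; principal=73024-8939=64085; balance=2078989-64085=2014904
11. interest=⌊2014904·43/10000⌋=8664; principal=73024-8664=64360; balance=2014904-64360=1950544
12. interest=⌊1950544·43/10000⌋=8387; principal=73024-8387=64637; balance=1950544-64637=1885907
13. interest=⌊1885907·43/10000⌋=8109; principal=73024-8109=64915; balance=1885907-64915=1820992
14. interest=⌊1820992·43/10000⌋=7830; principal=73024-7830=65194; balance=1820992-65194=1755798
15. interest=⌊1755798·43/10000⌋=7549; principal=73024-7549=65475; balance=1755798-65475=1690323
16. interest=⌊1690323·43/10000⌋=7268; principal=73024-7268=65756; balance=1690323-65756=1624567
17. interest=⌊1624567·43/10000⌋=6985; principal=73024-6985=66039; balance=1624567-66039=1558528
18. interest=⌊1558528·43/10000⌋=6701; principal=73024-6701=66323; balance=1558528-66323=1492205
19. interest=⌊1492205·43/10000⌋=6416; principal=73024-6416=66608; balance=1492205-66608=1425597
20. interest=⌊1425597·43/10000⌋=6130; principal=73024-6130=66894; balance=1425597-66894=1358703
21. interest=⌊1358703·43/10000⌋=5842; principal=73024-5842=67182; balance=1358703-67182=1291521
22. interest=⌊1291521·43/10000⌋=5553; principal=73024-5553=67471; balance=1291521-67471=1224050
23. interest=⌊1224050·43/10000⌋=5263; principal=73024-5263=67761; balance=1224050-67761=1156289
24. interest=⌊1156289·43/10000⌋=4972; principal=73024-4972=68052; balance=1156289-68052=1088237
25. interest=⌊1088237·43/10000⌋=4679; principal=73024-4679=68345; balance=1088237-68345=1019892
26. interest=⌊1019892·43/10000⌋=4385; principal=73024-4385=68639; balance=1019892-68639=951253
27. interest=⌊951253·43/10000⌋=4090; principal=73024-4090=68934; balance=951253-68934=882319
28. interest=⌊882319·43/10000⌋=3793; principal=73024-3793=69231; balance=882319-69231=813088
29. interest=⌊813088·43/10000⌋=3496; principal=73024-3496=69528; balance=813088-69528=743560
30. interest=⌊743560·43/10000⌋=3197; principal=73024-3197=69827; balance=743560-69827=673733
31. interest=⌊673733·43/10000⌋=2897; principal=73024-2897=70127; balance=673733-70127=603606
32. interest=⌊603606·43/10000⌋=2595; principal=73024-2595=70429; balance=603606-70429=533177
33. interest=⌊533177·43/10000⌋=2292; principal=73024-2292=70732; balance=533177-70732=462445
34. interest=⌊462445·43/10000⌋=1988; principal=73024-1988=71036; balance=462445-71036=391409
35. interest=⌊391409·43/10000⌋=1683; principal=73024-1683=71341; balance=391409-71341=320068
36. interest=⌊320068·43/10000⌋=1376; principal=73024-1376=71648; balance=320068-71648=248420
37. interest=⌊248420·43/10000⌋=1068; principal=73024-1068=71956; balance=248420-71956=176464
38. interest=⌊176464·43/10000⌋=758; principal=73024-758=72266; balance=176464-72266=104198
39. interest=⌊104198·43/10000⌋=448; principal=73024-448=72576; balance=104198-72576=31622
40. interest=⌊31622·43/10000⌋=135; principal=min(73024-135,31622)=31622; balance=31622-31622=0

1 11367 61657 2581887
2 11102 61922 2519965
3 10835 62189 2457776
4 10568 62456 2395320
5 10299 62725 2332595
6 10030 62994 2269601
7 9759 63265 2206336
8 9487 63537 2142799
9 9214 63810 2078989
10 8939 64085 2014904
11 8664 64360 1950544
12 8387 64637 1885907
13 8109 64915 1820992
14 7830 65194 1755798
15 7549 65475 1690323
16 7268 65756 1624567
17 6985 66039 1558528
18 6701 66323 1492205
19 6416 66608 1425597
20 6130 66894 1358703
21 5842 67182 1291521
22 5553 67471 1224050
23 5263 67761 1156289
24 4972 68052 1088237
25 4679 68345 1019892
26 4385 68639 951253
27 4090 68934 882319
28 3793 69231 813088
29 3496 69528 743560
30 3197 69827 673733
31 2897 70127 603606
32 2595 70429 533177
33 2292 70732 462445
34 1988 71036 391409
35 1683 71341 320068
36 1376 71648 248420
37 1068 71956 176464
38 758 72266 104198
39 448 72576 31622
40 135 31622 0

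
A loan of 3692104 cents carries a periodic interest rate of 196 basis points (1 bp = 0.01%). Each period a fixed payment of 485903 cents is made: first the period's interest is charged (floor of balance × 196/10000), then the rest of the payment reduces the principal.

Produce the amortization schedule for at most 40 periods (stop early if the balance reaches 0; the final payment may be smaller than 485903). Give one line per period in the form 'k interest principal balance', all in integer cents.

1. interest=⌊3692104·196/10000⌋=72365; principal=485903-72365=413538; balance=3692104-413538=3278566
2. interest=⌊3278566·196/10000⌋=64259; principal=485903-64259=421644; balance=3278566-421644=2856922
3. interest=⌊2856922·196/10000⌋=55995; principal=485903-55995=429908; balance=2856922-429908=2427014
4. interest=⌊2427014·196/10000⌋=47569; principal=485903-47569=438334; balance=2427014-438334=1988680
5. interest=⌊1988680·196/10000⌋=38978; principal=485903-38978=446925; balance=1988680-446925=1541755
6. interest=⌊1541755·196/10000⌋=30218; principal=485903-30218=455685; balance=1541755-455685=1086070
7. interest=⌊1086070·196/10000⌋=21286; principal=485903-21286=464617; balance=1086070-464617=621453
8. interest=⌊621453·196/10000⌋=12180; principal=485903-12180=473723; balance=621453-473723=147730
9. interest=⌊147730·196/10000⌋=2895; principal=min(485903-2895,147730)=147730; balance=147730-147730=0

1 72365 413538 3278566
2 64259 421644 2856922
3 55995 429908 2427014
4 47569 438334 1988680
5 38978 446925 1541755
6 30218 455685 1086070
7 21286 464617 621453
8 12180 473723 147730
9 2895 147730 0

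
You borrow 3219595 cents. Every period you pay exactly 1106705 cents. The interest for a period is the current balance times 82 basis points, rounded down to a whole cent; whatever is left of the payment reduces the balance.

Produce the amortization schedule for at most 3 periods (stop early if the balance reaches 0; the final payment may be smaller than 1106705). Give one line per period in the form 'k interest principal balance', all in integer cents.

1. interest=⌊3219595·82/10000⌋=26400; principal=1106705-26400=1080305; balance=3219595-1080305=2139290
2. interest=⌊2139290·82/10000⌋=17542; principal=1106705-17542=1089163; balance=2139290-1089163=1050127
3. interest=⌊1050127·82/10000⌋=8611; principal=min(1106705-8611,1050127)=1050127; balance=1050127-1050127=0

1 26400 1080305 2139290
2 17542 1089163 1050127
3 8611 1050127 0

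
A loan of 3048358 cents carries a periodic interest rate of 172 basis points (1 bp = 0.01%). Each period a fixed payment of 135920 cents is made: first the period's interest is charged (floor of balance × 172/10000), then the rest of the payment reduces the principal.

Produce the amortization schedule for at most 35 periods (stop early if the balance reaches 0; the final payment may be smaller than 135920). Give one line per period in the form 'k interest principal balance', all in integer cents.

1 52431 83489 2964869
2 50995 84925 2879944
3 49535 86385 2793559
4 48049 87871 2705688
5 46537 89383 2616305
6 45000 90920 2525385
7 43436 92484 2432901
8 41845 94075 2338826
9 40227 95693 2243133
10 38581 97339 2145794
11 36907 99013 2046781
12 35204 100716 1946065
13 33472 102448 1843617
14 31710 104210 1739407
15 29917 106003 1633404
16 28094 107826 1525578
17 26239 109681 1415897
18 24353 111567 1304330
19 22434 113486 1190844
20 20482 115438 1075406
21 18496 117424 957982
22 16477 119443 838539
23 14422 121498 717041
24 12333 123587 593454
25 10207 125713 467741
26 8045 127875 339866
27 5845 130075 209791
28 3608 132312 77479
29 1332 77479 0

1. interest=⌊3048358·172/10000⌋=52431; principal=135920-52431=83489; balance=3048358-83489=2964869
2. interest=⌊2964869·172/10000⌋=50995; principal=135920-50995=84925; balance=2964869-84925=2879944
3. interest=⌊2879944·172/10000⌋=49535; principal=135920-49535=86385; balance=2879944-86385=2793559
4. interest=⌊2793559·172/10000⌋=48049; principal=135920-48049=87871; balance=2793559-87871=2705688
5. interest=⌊2705688·172/10000⌋=46537; principal=135920-46537=89383; balance=2705688-89383=2616305
6. interest=⌊2616305·172/10000⌋=45000; principal=135920-45000=90920; balance=2616305-90920=2525385
7. interest=⌊2525385·172/10000⌋=43436; principal=135920-43436=92484; balance=2525385-92484=2432901
8. interest=⌊2432901·172/10000⌋=41845; principal=135920-41845=94075; balance=2432901-94075=2338826
9. interest=⌊2338826·172/10000⌋=40227; principal=135920-40227=95693; balance=2338826-95693=2243133
10. interest=⌊2243133·172/10000⌋=38581; principal=135920-38581=97339; balance=2243133-97339=2145794
11. interest=⌊2145794·172/10000⌋=36907; principal=135920-36907=99013; balance=2145794-99013=2046781
12. interest=⌊2046781·172/10000⌋=35204; principal=135920-35204=100716; balance=2046781-100716=1946065
13. interest=⌊1946065·172/10000⌋=33472; principal=135920-33472=102448; balance=1946065-102448=1843617
14. interest=⌊1843617·172/10000⌋=31710; principal=135920-31710=104210; balance=1843617-104210=1739407
15. interest=⌊1739407·172/10000⌋=29917; principal=135920-29917=106003; balance=1739407-106003=1633404
16. interest=⌊1633404·172/10000⌋=28094; principal=135920-28094=107826; balance=1633404-107826=1525578
17. interest=⌊1525578·172/10000⌋=26239; principal=135920-26239=109681; balance=1525578-109681=1415897
18. interest=⌊1415897·172/10000⌋=24353; principal=135920-24353=111567; balance=1415897-111567=1304330
19. interest=⌊1304330·172/10000⌋=22434; principal=135920-22434=113486; balance=1304330-113486=1190844
20. interest=⌊1190844·172/10000⌋=20482; principal=135920-20482=115438; balance=1190844-115438=1075406
21. interest=⌊1075406·172/10000⌋=18496; principal=135920-18496=117424; balance=1075406-117424=957982
22. interest=⌊957982·172/10000⌋=16477; principal=135920-16477=119443; balance=957982-119443=838539
23. interest=⌊838539·172/10000⌋=14422; principal=135920-14422=121498; balance=838539-121498=717041
24. interest=⌊717041·172/10000⌋=12333; principal=135920-12333=123587; balance=717041-123587=593454
25. interest=⌊593454·172/10000⌋=10207; principal=135920-10207=125713; balance=593454-125713=467741
26. interest=⌊467741·172/10000⌋=8045; principal=135920-8045=127875; balance=467741-127875=339866
27. interest=⌊339866·172/10000⌋=5845; principal=135920-5845=130075; balance=339866-130075=209791
28. interest=⌊209791·172/10000⌋=3608; principal=135920-3608=132312; balance=209791-132312=77479
29. interest=⌊77479·172/10000⌋=1332; principal=min(135920-1332,77479)=77479; balance=77479-77479=0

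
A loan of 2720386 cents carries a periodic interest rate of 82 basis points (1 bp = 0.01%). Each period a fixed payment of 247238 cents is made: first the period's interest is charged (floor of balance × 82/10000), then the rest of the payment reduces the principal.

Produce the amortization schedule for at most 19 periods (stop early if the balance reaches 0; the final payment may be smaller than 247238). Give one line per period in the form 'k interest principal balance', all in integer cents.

1. interest=⌊2720386·82/10000⌋=22307; principal=247238-22307=224931; balance=2720386-224931=2495455
2. interest=⌊2495455·82/10000⌋=20462; principal=247238-20462=226776; balance=2495455-226776=2268679
3. interest=⌊2268679·82/10000⌋=18603; principal=247238-18603=228635; balance=2268679-228635=2040044
4. interest=⌊2040044·82/10000⌋=16728; principal=247238-16728=230510; balance=2040044-230510=1809534
5. interest=⌊1809534·82/10000⌋=14838; principal=247238-14838=232400; balance=1809534-232400=1577134
6. interest=⌊1577134·82/10000⌋=12932; principal=247238-12932=234306; balance=1577134-234306=1342828
7. interest=⌊1342828·82/10000⌋=11011; principal=247238-11011=236227; balance=1342828-236227=1106601
8. interest=⌊1106601·82/10000⌋=9074; principal=247238-9074=238164; balance=1106601-238164=868437
9. interest=⌊868437·82/10000⌋=7121; principal=247238-7121=240117; balance=868437-240117=628320
10. interest=⌊628320·82/10000⌋=5152; principal=247238-5152=242086; balance=628320-242086=386234
11. interest=⌊386234·82/10000⌋=3167; principal=247238-3167=244071; balance=386234-244071=142163
12. interest=⌊142163·82/10000⌋=1165; principal=min(247238-1165,142163)=142163; balance=142163-142163=0

1 22307 224931 2495455
2 20462 226776 2268679
3 18603 228635 2040044
4 16728 230510 1809534
5 14838 232400 1577134
6 12932 234306 1342828
7 11011 236227 1106601
8 9074 238164 868437
9 7121 240117 628320
10 5152 242086 386234
11 3167 244071 142163
12 1165 142163 0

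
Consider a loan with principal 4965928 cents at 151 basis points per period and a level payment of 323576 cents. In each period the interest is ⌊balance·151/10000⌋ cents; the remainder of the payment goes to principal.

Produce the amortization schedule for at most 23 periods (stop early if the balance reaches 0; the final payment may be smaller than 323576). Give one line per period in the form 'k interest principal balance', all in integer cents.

1 74985 248591 4717337
2 71231 252345 4464992
3 67421 256155 4208837
4 63553 260023 3948814
5 59627 263949 3684865
6 55641 267935 3416930
7 51595 271981 3144949
8 47488 276088 2868861
9 43319 280257 2588604
10 39087 284489 2304115
11 34792 288784 2015331
12 30431 293145 1722186
13 26005 297571 1424615
14 21511 302065 1122550
15 16950 306626 815924
16 12320 311256 504668
17 7620 315956 188712
18 2849 188712 0

1. interest=⌊4965928·151/10000⌋=74985; principal=323576-74985=248591; balance=4965928-248591=4717337
2. interest=⌊4717337·151/10000⌋=71231; principal=323576-71231=252345; balance=4717337-252345=4464992
3. interest=⌊4464992·151/10000⌋=67421; principal=323576-67421=256155; balance=4464992-256155=4208837
4. interest=⌊4208837·151/10000⌋=63553; principal=323576-63553=260023; balance=4208837-260023=3948814
5. interest=⌊3948814·151/10000⌋=59627; principal=323576-59627=263949; balance=3948814-263949=3684865
6. interest=⌊3684865·151/10000⌋=55641; principal=323576-55641=267935; balance=3684865-267935=3416930
7. interest=⌊3416930·151/10000⌋=51595; principal=323576-51595=271981; balance=3416930-271981=3144949
8. interest=⌊3144949·151/10000⌋=47488; principal=323576-47488=276088; balance=3144949-276088=2868861
9. interest=⌊2868861·151/10000⌋=43319; principal=323576-43319=280257; balance=2868861-280257=2588604
10. interest=⌊2588604·151/10000⌋=39087; principal=323576-39087=284489; balance=2588604-284489=2304115
11. interest=⌊2304115·151/10000⌋=34792; principal=323576-34792=288784; balance=2304115-288784=2015331
12. interest=⌊2015331·151/10000⌋=30431; principal=323576-30431=293145; balance=2015331-293145=1722186
13. interest=⌊1722186·151/10000⌋=26005; principal=323576-26005=297571; balance=1722186-297571=1424615
14. interest=⌊1424615·151/10000⌋=21511; principal=323576-21511=302065; balance=1424615-302065=1122550
15. interest=⌊1122550·151/10000⌋=16950; principal=323576-16950=306626; balance=1122550-306626=815924
16. interest=⌊815924·151/10000⌋=12320; principal=323576-12320=311256; balance=815924-311256=504668
17. interest=⌊504668·151/10000⌋=7620; principal=323576-7620=315956; balance=504668-315956=188712
18. interest=⌊188712·151/10000⌋=2849; principal=min(323576-2849,188712)=188712; balance=188712-188712=0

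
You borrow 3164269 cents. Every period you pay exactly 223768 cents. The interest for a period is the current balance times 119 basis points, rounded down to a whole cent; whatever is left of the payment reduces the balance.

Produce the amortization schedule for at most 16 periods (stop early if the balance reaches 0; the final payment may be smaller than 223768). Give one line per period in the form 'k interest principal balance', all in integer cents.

1. interest=⌊3164269·119/10000⌋=37654; principal=223768-37654=186114; balance=3164269-186114=2978155
2. interest=⌊2978155·119/10000⌋=35440; principal=223768-35440=188328; balance=2978155-188328=2789827
3. interest=⌊2789827·119/10000⌋=33198; principal=223768-33198=190570; balance=2789827-190570=2599257
4. interest=⌊2599257·119/10000⌋=30931; principal=223768-30931=192837; balance=2599257-192837=2406420
5. interest=⌊2406420·119/10000⌋=28636; principal=223768-28636=195132; balance=2406420-195132=2211288
6. interest=⌊2211288·119/10000⌋=26314; principal=223768-26314=197454; balance=2211288-197454=2013834
7. interest=⌊2013834·119/10000⌋=23964; principal=223768-23964=199804; balance=2013834-199804=1814030
8. interest=⌊1814030·119/10000⌋=21586; principal=223768-21586=202182; balance=1814030-202182=1611848
9. interest=⌊1611848·119/10000⌋=19180; principal=223768-19180=204588; balance=1611848-204588=1407260
10. interest=⌊1407260·119/10000⌋=16746; principal=223768-16746=207022; balance=1407260-207022=1200238
11. interest=⌊1200238·119/10000⌋=14282; principal=223768-14282=209486; balance=1200238-209486=990752
12. interest=⌊990752·119/10000⌋=11789; principal=223768-11789=211979; balance=990752-211979=778773
13. interest=⌊778773·119/10000⌋=9267; principal=223768-9267=214501; balance=778773-214501=564272
14. interest=⌊564272·119/10000⌋=6714; principal=223768-6714=217054; balance=564272-217054=347218
15. interest=⌊347218·119/10000⌋=4131; principal=223768-4131=219637; balance=347218-219637=127581
16. interest=⌊127581·119/10000⌋=1518; principal=min(223768-1518,127581)=127581; balance=127581-127581=0

1 37654 186114 2978155
2 35440 188328 2789827
3 33198 190570 2599257
4 30931 192837 2406420
5 28636 195132 2211288
6 26314 197454 2013834
7 23964 199804 1814030
8 21586 202182 1611848
9 19180 204588 1407260
10 16746 207022 1200238
11 14282 209486 990752
12 11789 211979 778773
13 9267 214501 564272
14 6714 217054 347218
15 4131 219637 127581
16 1518 127581 0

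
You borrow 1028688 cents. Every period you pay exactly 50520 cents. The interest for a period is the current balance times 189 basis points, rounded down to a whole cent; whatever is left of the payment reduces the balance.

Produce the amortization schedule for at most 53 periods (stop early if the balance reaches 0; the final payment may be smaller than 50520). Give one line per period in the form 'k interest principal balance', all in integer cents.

1. interest=⌊1028688·189/10000⌋=19442; principal=50520-19442=31078; balance=1028688-31078=997610
2. interest=⌊997610·189/10000⌋=18854; principal=50520-18854=31666; balance=997610-31666=965944
3. interest=⌊965944·189/10000⌋=18256; principal=50520-18256=32264; balance=965944-32264=933680
4. interest=⌊933680·189/10000⌋=17646; principal=50520-17646=32874; balance=933680-32874=900806
5. interest=⌊900806·189/10000⌋=17025; principal=50520-17025=33495; balance=900806-33495=867311
6. interest=⌊867311·189/10000⌋=16392; principal=50520-16392=34128; balance=867311-34128=833183
7. interest=⌊833183·189/10000⌋=15747; principal=50520-15747=34773; balance=833183-34773=798410
8. interest=⌊798410·189/10000⌋=15089; principal=50520-15089=35431; balance=798410-35431=762979
9. interest=⌊762979·189/10000⌋=14420; principal=50520-14420=36100; balance=762979-36100=726879
10. interest=⌊726879·189/10000⌋=13738; principal=50520-13738=36782; balance=726879-36782=690097
11. interest=⌊690097·189/10000⌋=13042; principal=50520-13042=37478; balance=690097-37478=652619
12. interest=⌊652619·189/10000⌋=12334; principal=50520-12334=38186; balance=652619-38186=614433
13. interest=⌊614433·189/10000⌋=11612; principal=50520-11612=38908; balance=614433-38908=575525
14. interest=⌊575525·189/10000⌋=10877; principal=50520-10877=39643; balance=575525-39643=535882
15. interest=⌊535882·189/10000⌋=10128; principal=50520-10128=40392; balance=535882-40392=495490
16. interest=⌊495490·189/10000⌋=9364; principal=50520-9364=41156; balance=495490-41156=454334
17. interest=⌊454334·189/10000⌋=8586; principal=50520-8586=41934; balance=454334-41934=412400
18. interest=⌊412400·189/10000⌋=7794; principal=50520-7794=42726; balance=412400-42726=369674
19. interest=⌊369674·189/10000⌋=6986; principal=50520-6986=43534; balance=369674-43534=326140
20. interest=⌊326140·189/10000⌋=6164; principal=50520-6164=44356; balance=326140-44356=281784
21. interest=⌊281784·189/10000⌋=5325; principal=50520-5325=45195; balance=281784-45195=236589
22. interest=⌊236589·189/10000⌋=4471; principal=50520-4471=46049; balance=236589-46049=190540
23. interest=⌊190540·189/10000⌋=3601; principal=50520-3601=46919; balance=190540-46919=143621
24. interest=⌊143621·189/10000⌋=2714; principal=50520-2714=47806; balance=143621-47806=95815
25. interest=⌊95815·189/10000⌋=1810; principal=50520-1810=48710; balance=95815-48710=47105
26. interest=⌊47105·189/10000⌋=890; principal=min(50520-890,47105)=47105; balance=47105-47105=0

1 19442 31078 997610
2 18854 31666 965944
3 18256 32264 933680
4 17646 32874 900806
5 17025 33495 867311
6 16392 34128 833183
7 15747 34773 798410
8 15089 35431 762979
9 14420 36100 726879
10 13738 36782 690097
11 13042 37478 652619
12 12334 38186 614433
13 11612 38908 575525
14 10877 39643 535882
15 10128 40392 495490
16 9364 41156 454334
17 8586 41934 412400
18 7794 42726 369674
19 6986 43534 326140
20 6164 44356 281784
21 5325 45195 236589
22 4471 46049 190540
23 3601 46919 143621
24 2714 47806 95815
25 1810 48710 47105
26 890 47105 0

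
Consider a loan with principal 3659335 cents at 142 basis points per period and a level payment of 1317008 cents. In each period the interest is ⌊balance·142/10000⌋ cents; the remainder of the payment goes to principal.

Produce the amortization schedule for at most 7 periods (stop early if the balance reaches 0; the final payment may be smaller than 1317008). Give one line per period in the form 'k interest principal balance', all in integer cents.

1. interest=⌊3659335·142/10000⌋=51962; principal=1317008-51962=1265046; balance=3659335-1265046=2394289
2. interest=⌊2394289·142/10000⌋=33998; principal=1317008-33998=1283010; balance=2394289-1283010=1111279
3. interest=⌊1111279·142/10000⌋=15780; principal=min(1317008-15780,1111279)=1111279; balance=1111279-1111279=0

1 51962 1265046 2394289
2 33998 1283010 1111279
3 15780 1111279 0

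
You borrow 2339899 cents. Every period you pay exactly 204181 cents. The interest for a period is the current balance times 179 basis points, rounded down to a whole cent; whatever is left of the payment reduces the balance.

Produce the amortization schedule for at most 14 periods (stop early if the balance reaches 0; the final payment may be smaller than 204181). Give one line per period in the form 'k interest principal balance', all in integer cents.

1 41884 162297 2177602
2 38979 165202 2012400
3 36021 168160 1844240
4 33011 171170 1673070
5 29947 174234 1498836
6 26829 177352 1321484
7 23654 180527 1140957
8 20423 183758 957199
9 17133 187048 770151
10 13785 190396 579755
11 10377 193804 385951
12 6908 197273 188678
13 3377 188678 0

1. interest=⌊2339899·179/10000⌋=41884; principal=204181-41884=162297; balance=2339899-162297=2177602
2. interest=⌊2177602·179/10000⌋=38979; principal=204181-38979=165202; balance=2177602-165202=2012400
3. interest=⌊2012400·179/10000⌋=36021; principal=204181-36021=168160; balance=2012400-168160=1844240
4. interest=⌊1844240·179/10000⌋=33011; principal=204181-33011=171170; balance=1844240-171170=1673070
5. interest=⌊1673070·179/10000⌋=29947; principal=204181-29947=174234; balance=1673070-174234=1498836
6. interest=⌊1498836·179/10000⌋=26829; principal=204181-26829=177352; balance=1498836-177352=1321484
7. interest=⌊1321484·179/10000⌋=23654; principal=204181-23654=180527; balance=1321484-180527=1140957
8. interest=⌊1140957·179/10000⌋=20423; principal=204181-20423=183758; balance=1140957-183758=957199
9. interest=⌊957199·179/10000⌋=17133; principal=204181-17133=187048; balance=957199-187048=770151
10. interest=⌊770151·179/10000⌋=13785; principal=204181-13785=190396; balance=770151-190396=579755
11. interest=⌊579755·179/10000⌋=10377; principal=204181-10377=193804; balance=579755-193804=385951
12. interest=⌊385951·179/10000⌋=6908; principal=204181-6908=197273; balance=385951-197273=188678
13. interest=⌊188678·179/10000⌋=3377; principal=min(204181-3377,188678)=188678; balance=188678-188678=0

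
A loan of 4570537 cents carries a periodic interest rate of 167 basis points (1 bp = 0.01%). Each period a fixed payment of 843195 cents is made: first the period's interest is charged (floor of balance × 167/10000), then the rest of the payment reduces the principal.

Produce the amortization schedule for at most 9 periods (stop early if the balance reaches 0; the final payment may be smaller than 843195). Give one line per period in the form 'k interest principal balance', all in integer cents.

1 76327 766868 3803669
2 63521 779674 3023995
3 50500 792695 2231300
4 37262 805933 1425367
5 23803 819392 605975
6 10119 605975 0

1. interest=⌊4570537·167/10000⌋=76327; principal=843195-76327=766868; balance=4570537-766868=3803669
2. interest=⌊3803669·167/10000⌋=63521; principal=843195-63521=779674; balance=3803669-779674=3023995
3. interest=⌊3023995·167/10000⌋=50500; principal=843195-50500=792695; balance=3023995-792695=2231300
4. interest=⌊2231300·167/10000⌋=37262; principal=843195-37262=805933; balance=2231300-805933=1425367
5. interest=⌊1425367·167/10000⌋=23803; principal=843195-23803=819392; balance=1425367-819392=605975
6. interest=⌊605975·167/10000⌋=10119; principal=min(843195-10119,605975)=605975; balance=605975-605975=0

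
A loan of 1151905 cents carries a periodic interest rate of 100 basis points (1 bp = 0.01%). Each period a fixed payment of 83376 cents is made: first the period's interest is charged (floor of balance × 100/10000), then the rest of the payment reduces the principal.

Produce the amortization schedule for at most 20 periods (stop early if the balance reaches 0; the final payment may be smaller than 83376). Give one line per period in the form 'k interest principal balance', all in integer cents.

1. interest=⌊1151905·100/10000⌋=11519; principal=83376-11519=71857; balance=1151905-71857=1080048
2. interest=⌊1080048·100/10000⌋=10800; principal=83376-10800=72576; balance=1080048-72576=1007472
3. interest=⌊1007472·100/10000⌋=10074; principal=83376-10074=73302; balance=1007472-73302=934170
4. interest=⌊934170·100/10000⌋=9341; principal=83376-9341=74035; balance=934170-74035=860135
5. interest=⌊860135·100/10000⌋=8601; principal=83376-8601=74775; balance=860135-74775=785360
6. interest=⌊785360·100/10000⌋=7853; principal=83376-7853=75523; balance=785360-75523=709837
7. interest=⌊709837·100/10000⌋=7098; principal=83376-7098=76278; balance=709837-76278=633559
8. interest=⌊633559·100/10000⌋=6335; principal=83376-6335=77041; balance=633559-77041=556518
9. interest=⌊556518·100/10000⌋=5565; principal=83376-5565=77811; balance=556518-77811=478707
10. interest=⌊478707·100/10000⌋=4787; principal=83376-4787=78589; balance=478707-78589=400118
11. interest=⌊400118·100/10000⌋=4001; principal=83376-4001=79375; balance=400118-79375=320743
12. interest=⌊320743·100/10000⌋=3207; principal=83376-3207=80169; balance=320743-80169=240574
13. interest=⌊240574·100/10000⌋=2405; principal=83376-2405=80971; balance=240574-80971=159603
14. interest=⌊159603·100/10000⌋=1596; principal=83376-1596=81780; balance=159603-81780=77823
15. interest=⌊77823·100/10000⌋=778; principal=min(83376-778,77823)=77823; balance=77823-77823=0

1 11519 71857 1080048
2 10800 72576 1007472
3 10074 73302 934170
4 9341 74035 860135
5 8601 74775 785360
6 7853 75523 709837
7 7098 76278 633559
8 6335 77041 556518
9 5565 77811 478707
10 4787 78589 400118
11 4001 79375 320743
12 3207 80169 240574
13 2405 80971 159603
14 1596 81780 77823
15 778 77823 0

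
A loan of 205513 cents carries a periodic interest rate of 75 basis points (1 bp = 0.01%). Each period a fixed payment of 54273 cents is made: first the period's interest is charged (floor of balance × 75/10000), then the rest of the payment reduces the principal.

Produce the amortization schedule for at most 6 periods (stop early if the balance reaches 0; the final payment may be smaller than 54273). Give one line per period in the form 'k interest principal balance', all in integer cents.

1 1541 52732 152781
2 1145 53128 99653
3 747 53526 46127
4 345 46127 0

1. interest=⌊205513·75/10000⌋=1541; principal=54273-1541=52732; balance=205513-52732=152781
2. interest=⌊152781·75/10000⌋=1145; principal=54273-1145=53128; balance=152781-53128=99653
3. interest=⌊99653·75/10000⌋=747; principal=54273-747=53526; balance=99653-53526=46127
4. interest=⌊46127·75/10000⌋=345; principal=min(54273-345,46127)=46127; balance=46127-46127=0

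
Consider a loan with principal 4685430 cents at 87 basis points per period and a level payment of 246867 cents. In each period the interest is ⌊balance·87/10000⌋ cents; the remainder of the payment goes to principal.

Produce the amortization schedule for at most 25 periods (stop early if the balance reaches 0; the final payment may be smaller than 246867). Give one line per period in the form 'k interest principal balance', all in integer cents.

1. interest=⌊4685430·87/10000⌋=40763; principal=246867-40763=206104; balance=4685430-206104=4479326
2. interest=⌊4479326·87/10000⌋=38970; principal=246867-38970=207897; balance=4479326-207897=4271429
3. interest=⌊4271429·87/10000⌋=37161; principal=246867-37161=209706; balance=4271429-209706=4061723
4. interest=⌊4061723·87/10000⌋=35336; principal=246867-35336=211531; balance=4061723-211531=3850192
5. interest=⌊3850192·87/10000⌋=33496; principal=246867-33496=213371; balance=3850192-213371=3636821
6. interest=⌊3636821·87/10000⌋=31640; principal=246867-31640=215227; balance=3636821-215227=3421594
7. interest=⌊3421594·87/10000⌋=29767; principal=246867-29767=217100; balance=3421594-217100=3204494
8. interest=⌊3204494·87/10000⌋=27879; principal=246867-27879=218988; balance=3204494-218988=2985506
9. interest=⌊2985506·87/10000⌋=25973; principal=246867-25973=220894; balance=2985506-220894=2764612
10. interest=⌊2764612·87/10000⌋=24052; principal=246867-24052=222815; balance=2764612-222815=2541797
11. interest=⌊2541797·87/10000⌋=22113; principal=246867-22113=224754; balance=2541797-224754=2317043
12. interest=⌊2317043·87/10000⌋=20158; principal=246867-20158=226709; balance=2317043-226709=2090334
13. interest=⌊2090334·87/10000⌋=18185; principal=246867-18185=228682; balance=2090334-228682=1861652
14. interest=⌊1861652·87/10000⌋=16196; principal=246867-16196=230671; balance=1861652-230671=1630981
15. interest=⌊1630981·87/10000⌋=14189; principal=246867-14189=232678; balance=1630981-232678=1398303
16. interest=⌊1398303·87/10000⌋=12165; principal=246867-12165=234702; balance=1398303-234702=1163601
17. interest=⌊1163601·87/10000⌋=10123; principal=246867-10123=236744; balance=1163601-236744=926857
18. interest=⌊926857·87/10000⌋=8063; principal=246867-8063=238804; balance=926857-238804=688053
19. interest=⌊688053·87/10000⌋=5986; principal=246867-5986=240881; balance=688053-240881=447172
20. interest=⌊447172·87/10000⌋=3890; principal=246867-3890=242977; balance=447172-242977=204195
21. interest=⌊204195·87/10000⌋=1776; principal=min(246867-1776,204195)=204195; balance=204195-204195=0

1 40763 206104 4479326
2 38970 207897 4271429
3 37161 209706 4061723
4 35336 211531 3850192
5 33496 213371 3636821
6 31640 215227 3421594
7 29767 217100 3204494
8 27879 218988 2985506
9 25973 220894 2764612
10 24052 222815 2541797
11 22113 224754 2317043
12 20158 226709 2090334
13 18185 228682 1861652
14 16196 230671 1630981
15 14189 232678 1398303
16 12165 234702 1163601
17 10123 236744 926857
18 8063 238804 688053
19 5986 240881 447172
20 3890 242977 204195
21 1776 204195 0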